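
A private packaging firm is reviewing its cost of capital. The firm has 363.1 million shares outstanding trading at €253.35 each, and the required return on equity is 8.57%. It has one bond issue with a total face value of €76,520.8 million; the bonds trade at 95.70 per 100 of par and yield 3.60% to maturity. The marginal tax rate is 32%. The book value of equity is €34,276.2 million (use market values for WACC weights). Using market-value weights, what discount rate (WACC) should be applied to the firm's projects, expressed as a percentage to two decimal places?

5.86%

Market value of equity E = 253.35 × 363.1m = 91991.385m. Market value of debt D = 76520.8m × 95.7/100 = 73230.4056m.
Total capital V = 91991.385 + 73230.4056 = 165221.7906.
Equity: weight = 91991.385/165221.7906 = 0.5568; cost = 8.57%.
Bonds outstanding: weight = 73230.4056/165221.7906 = 0.4432; after-tax cost = 3.6% × (1 − 32%) = 2.4480%.
WACC = 0.5568 × 8.5700% + 0.4432 × 2.4480% = 5.8566%.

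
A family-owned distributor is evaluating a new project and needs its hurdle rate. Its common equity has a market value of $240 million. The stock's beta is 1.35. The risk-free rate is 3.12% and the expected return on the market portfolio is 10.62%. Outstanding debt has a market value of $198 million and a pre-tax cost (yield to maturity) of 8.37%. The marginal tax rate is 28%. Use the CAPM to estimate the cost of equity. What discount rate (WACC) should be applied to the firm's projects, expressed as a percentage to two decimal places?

Market risk premium = 10.62% − 3.12% = 7.5%.
Cost of equity via CAPM: Re = 3.12% + 1.35 × 7.5% = 13.2450%.
Total capital V = 240 + 198 = 438.
Equity: weight = 240/438 = 0.5479; cost = 13.245%.
Debt: weight = 198/438 = 0.4521; after-tax cost = 8.37% × (1 − 28%) = 6.0264%.
WACC = 0.5479 × 13.2450% + 0.4521 × 6.0264% = 9.9818%.

9.98%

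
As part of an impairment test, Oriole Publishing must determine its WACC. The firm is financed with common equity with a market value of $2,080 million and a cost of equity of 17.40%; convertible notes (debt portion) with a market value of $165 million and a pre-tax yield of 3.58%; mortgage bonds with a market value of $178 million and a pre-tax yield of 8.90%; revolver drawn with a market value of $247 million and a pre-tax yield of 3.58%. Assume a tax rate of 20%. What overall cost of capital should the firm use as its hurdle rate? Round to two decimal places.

Total capital V = 2080 + 165 + 178 + 247 = 2670.
Equity: weight = 2080/2670 = 0.7790; cost = 17.4%.
Convertible notes (debt portion): weight = 165/2670 = 0.0618; after-tax cost = 3.58% × (1 − 20%) = 2.8640%.
Mortgage bonds: weight = 178/2670 = 0.0667; after-tax cost = 8.9% × (1 − 20%) = 7.1200%.
Revolver drawn: weight = 247/2670 = 0.0925; after-tax cost = 3.58% × (1 − 20%) = 2.8640%.
WACC = 0.7790 × 17.4000% + 0.0618 × 2.8640% + 0.0667 × 7.1200% + 0.0925 × 2.8640% = 14.4717%.

14.47%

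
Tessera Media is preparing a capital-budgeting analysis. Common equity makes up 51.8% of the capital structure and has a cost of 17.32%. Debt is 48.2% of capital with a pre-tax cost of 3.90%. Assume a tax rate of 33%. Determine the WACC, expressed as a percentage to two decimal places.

10.23%

After-tax cost of debt = 3.9% × (1 − 33%) = 2.6130%.
WACC = 0.518 × 17.3200% + 0.482 × 2.6130% = 10.2312%.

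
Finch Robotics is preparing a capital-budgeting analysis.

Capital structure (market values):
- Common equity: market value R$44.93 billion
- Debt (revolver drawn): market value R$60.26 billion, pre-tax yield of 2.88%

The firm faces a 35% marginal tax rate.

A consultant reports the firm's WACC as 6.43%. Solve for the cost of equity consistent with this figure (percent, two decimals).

12.54%

Total capital V = 44.93 + 60.26 = 105.19.
Equity weight = 44.93/105.19 = 0.4271.
Revolver drawn weight = 60.26/105.19 = 0.5729.
Debt contribution = 0.5729 × 2.88% × (1 − 35%) = 1.0724%.
Required equity contribution = 6.43% − 1.0724% = 5.3576%.
Re = 5.3576% / 0.4271 = 12.5432%.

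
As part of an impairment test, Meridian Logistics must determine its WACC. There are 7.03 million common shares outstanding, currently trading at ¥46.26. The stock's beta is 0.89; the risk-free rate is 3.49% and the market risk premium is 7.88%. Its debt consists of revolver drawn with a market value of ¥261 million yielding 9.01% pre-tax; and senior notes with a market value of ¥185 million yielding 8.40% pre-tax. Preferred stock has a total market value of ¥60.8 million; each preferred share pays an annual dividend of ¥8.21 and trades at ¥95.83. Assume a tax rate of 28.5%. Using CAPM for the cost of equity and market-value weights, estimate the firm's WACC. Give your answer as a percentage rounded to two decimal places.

Cost of equity via CAPM: Re = 3.49% + 0.89 × 7.88% = 10.5032%.
Cost of preferred: Rp = 8.21 / 95.83 = 8.5673%.
Market value of equity E = 46.26 × 7.03m = 325.2078m.
Total capital V = 325.2078 + 60.8 + 261 + 185 = 832.0078.
Equity: weight = 325.2078/832.0078 = 0.3909; cost = 10.5032%.
Preferred: weight = 60.8/832.0078 = 0.0731; cost = 8.5673%.
Revolver drawn: weight = 261/832.0078 = 0.3137; after-tax cost = 9.01% × (1 − 28.5%) = 6.4422%.
Senior notes: weight = 185/832.0078 = 0.2224; after-tax cost = 8.4% × (1 − 28.5%) = 6.0060%.
WACC = 0.3909 × 10.5032% + 0.0731 × 8.5673% + 0.3137 × 6.4422% + 0.2224 × 6.0060% = 8.0878%.

8.09%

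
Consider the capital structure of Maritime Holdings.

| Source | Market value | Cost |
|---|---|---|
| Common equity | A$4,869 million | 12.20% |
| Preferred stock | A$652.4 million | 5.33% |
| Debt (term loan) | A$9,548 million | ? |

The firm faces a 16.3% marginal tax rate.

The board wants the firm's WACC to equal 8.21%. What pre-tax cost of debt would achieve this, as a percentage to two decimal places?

7.61%

Total capital V = 4869 + 652.4 + 9548 = 15069.4.
Equity weight = 4869/15069.4 = 0.3231.
Preferred weight = 652.4/15069.4 = 0.0433.
Term loan weight = 9548/15069.4 = 0.6336.
Equity contribution = 0.3231 × 12.2% = 3.9419%.
Preferred contribution = 0.0433 × 5.33% = 0.2308%.
Remaining for debt = 8.21% − 4.1726% = 4.0374%.
Rd × (1 − 16.3%) × 0.6336 = 4.0374%  ⇒  Rd = 7.6130%.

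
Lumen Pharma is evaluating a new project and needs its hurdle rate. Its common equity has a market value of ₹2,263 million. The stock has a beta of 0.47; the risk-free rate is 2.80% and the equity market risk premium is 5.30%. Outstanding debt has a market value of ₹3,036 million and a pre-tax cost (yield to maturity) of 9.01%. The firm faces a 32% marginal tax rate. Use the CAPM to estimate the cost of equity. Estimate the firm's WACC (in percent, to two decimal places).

5.77%

Cost of equity via CAPM: Re = 2.8% + 0.47 × 5.3% = 5.2910%.
Total capital V = 2263 + 3036 = 5299.
Equity: weight = 2263/5299 = 0.4271; cost = 5.291%.
Debt: weight = 3036/5299 = 0.5729; after-tax cost = 9.01% × (1 − 32%) = 6.1268%.
WACC = 0.4271 × 5.2910% + 0.5729 × 6.1268% = 5.7699%.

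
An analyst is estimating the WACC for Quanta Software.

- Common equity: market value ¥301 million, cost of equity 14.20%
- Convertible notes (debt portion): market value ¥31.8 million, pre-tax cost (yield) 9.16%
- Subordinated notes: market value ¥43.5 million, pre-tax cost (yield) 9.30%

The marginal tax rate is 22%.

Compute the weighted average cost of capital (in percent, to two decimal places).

Total capital V = 301 + 31.8 + 43.5 = 376.3.
Equity: weight = 301/376.3 = 0.7999; cost = 14.2%.
Convertible notes (debt portion): weight = 31.8/376.3 = 0.0845; after-tax cost = 9.16% × (1 − 22%) = 7.1448%.
Subordinated notes: weight = 43.5/376.3 = 0.1156; after-tax cost = 9.3% × (1 − 22%) = 7.2540%.
WACC = 0.7999 × 14.2000% + 0.0845 × 7.1448% + 0.1156 × 7.2540% = 12.8008%.

12.80%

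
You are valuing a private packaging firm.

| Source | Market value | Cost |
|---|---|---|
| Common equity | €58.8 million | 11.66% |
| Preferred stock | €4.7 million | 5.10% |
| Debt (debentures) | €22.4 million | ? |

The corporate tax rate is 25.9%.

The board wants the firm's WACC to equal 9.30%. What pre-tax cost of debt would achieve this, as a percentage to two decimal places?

Total capital V = 58.8 + 4.7 + 22.4 = 85.9.
Equity weight = 58.8/85.9 = 0.6845.
Preferred weight = 4.7/85.9 = 0.0547.
Debentures weight = 22.4/85.9 = 0.2608.
Equity contribution = 0.6845 × 11.66% = 7.9815%.
Preferred contribution = 0.0547 × 5.1% = 0.2790%.
Remaining for debt = 9.3% − 8.2605% = 1.0395%.
Rd × (1 − 25.9%) × 0.2608 = 1.0395%  ⇒  Rd = 5.3796%.

5.38%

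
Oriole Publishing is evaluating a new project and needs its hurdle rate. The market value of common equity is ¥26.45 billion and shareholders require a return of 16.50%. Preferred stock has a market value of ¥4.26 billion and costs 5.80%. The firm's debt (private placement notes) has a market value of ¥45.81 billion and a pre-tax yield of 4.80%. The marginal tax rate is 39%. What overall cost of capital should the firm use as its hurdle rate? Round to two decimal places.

7.78%

Total capital V = 26.45 + 4.26 + 45.81 = 76.52.
Equity: weight = 26.45/76.52 = 0.3457; cost = 16.5%.
Preferred: weight = 4.26/76.52 = 0.0557; cost = 5.8%.
Private placement notes: weight = 45.81/76.52 = 0.5987; after-tax cost = 4.8% × (1 − 39%) = 2.9280%.
WACC = 0.3457 × 16.5000% + 0.0557 × 5.8000% + 0.5987 × 2.9280% = 7.7792%.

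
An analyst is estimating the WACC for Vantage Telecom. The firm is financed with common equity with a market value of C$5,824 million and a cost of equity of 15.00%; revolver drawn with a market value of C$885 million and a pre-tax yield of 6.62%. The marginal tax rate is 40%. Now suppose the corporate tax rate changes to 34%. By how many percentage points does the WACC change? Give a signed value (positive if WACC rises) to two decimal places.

+0.05 pp

Current WACC:
Total capital V = 5824 + 885 = 6709.
Equity: weight = 5824/6709 = 0.8681; cost = 15%.
Revolver drawn: weight = 885/6709 = 0.1319; after-tax cost = 6.62% × (1 − 40%) = 3.9720%.
WACC = 0.8681 × 15.0000% + 0.1319 × 3.9720% = 13.5453%.
After the change:
Total capital V = 5824 + 885 = 6709.
Equity: weight = 5824/6709 = 0.8681; cost = 15%.
Revolver drawn: weight = 885/6709 = 0.1319; after-tax cost = 6.62% × (1 − 34%) = 4.3692%.
WACC = 0.8681 × 15.0000% + 0.1319 × 4.3692% = 13.5977%.
Change in WACC = 13.5977% − 13.5453% = 0.0524 pp.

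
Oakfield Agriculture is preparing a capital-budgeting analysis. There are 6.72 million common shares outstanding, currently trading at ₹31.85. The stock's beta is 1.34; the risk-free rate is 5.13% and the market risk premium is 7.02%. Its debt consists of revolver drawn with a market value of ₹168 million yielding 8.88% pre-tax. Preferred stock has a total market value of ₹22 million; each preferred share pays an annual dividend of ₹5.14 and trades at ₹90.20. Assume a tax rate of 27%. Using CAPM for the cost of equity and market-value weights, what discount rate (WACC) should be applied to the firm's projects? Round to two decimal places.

Cost of equity via CAPM: Re = 5.13% + 1.34 × 7.02% = 14.5368%.
Cost of preferred: Rp = 5.14 / 90.2 = 5.6984%.
Market value of equity E = 31.85 × 6.72m = 214.032m.
Total capital V = 214.032 + 22 + 168 = 404.032.
Equity: weight = 214.032/404.032 = 0.5297; cost = 14.5368%.
Preferred: weight = 22/404.032 = 0.0545; cost = 5.6984%.
Revolver drawn: weight = 168/404.032 = 0.4158; after-tax cost = 8.88% × (1 − 27%) = 6.4824%.
WACC = 0.5297 × 14.5368% + 0.0545 × 5.6984% + 0.4158 × 6.4824% = 10.7064%.

10.71%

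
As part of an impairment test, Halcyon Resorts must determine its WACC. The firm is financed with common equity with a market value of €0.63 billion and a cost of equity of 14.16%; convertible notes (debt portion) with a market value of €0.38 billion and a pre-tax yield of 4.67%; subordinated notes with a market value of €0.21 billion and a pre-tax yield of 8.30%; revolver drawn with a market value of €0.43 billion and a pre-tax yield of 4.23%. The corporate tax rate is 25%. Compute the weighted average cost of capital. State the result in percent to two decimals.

7.83%

Total capital V = 0.63 + 0.38 + 0.21 + 0.43 = 1.65.
Equity: weight = 0.63/1.65 = 0.3818; cost = 14.16%.
Convertible notes (debt portion): weight = 0.38/1.65 = 0.2303; after-tax cost = 4.67% × (1 − 25%) = 3.5025%.
Subordinated notes: weight = 0.21/1.65 = 0.1273; after-tax cost = 8.3% × (1 − 25%) = 6.2250%.
Revolver drawn: weight = 0.43/1.65 = 0.2606; after-tax cost = 4.23% × (1 − 25%) = 3.1725%.
WACC = 0.3818 × 14.1600% + 0.2303 × 3.5025% + 0.1273 × 6.2250% + 0.2606 × 3.1725% = 7.8322%.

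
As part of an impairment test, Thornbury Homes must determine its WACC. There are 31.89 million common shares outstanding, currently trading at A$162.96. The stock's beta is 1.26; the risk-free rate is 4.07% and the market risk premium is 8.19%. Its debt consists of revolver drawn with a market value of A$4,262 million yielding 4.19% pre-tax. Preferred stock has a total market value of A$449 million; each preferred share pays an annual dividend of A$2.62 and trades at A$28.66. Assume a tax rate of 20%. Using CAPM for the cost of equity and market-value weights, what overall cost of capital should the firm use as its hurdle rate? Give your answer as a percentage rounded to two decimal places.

Cost of equity via CAPM: Re = 4.07% + 1.26 × 8.19% = 14.3894%.
Cost of preferred: Rp = 2.62 / 28.66 = 9.1417%.
Market value of equity E = 162.96 × 31.89m = 5196.7944m.
Total capital V = 5196.7944 + 449 + 4262 = 9907.7944.
Equity: weight = 5196.7944/9907.7944 = 0.5245; cost = 14.3894%.
Preferred: weight = 449/9907.7944 = 0.0453; cost = 9.1417%.
Revolver drawn: weight = 4262/9907.7944 = 0.4302; after-tax cost = 4.19% × (1 − 20%) = 3.3520%.
WACC = 0.5245 × 14.3894% + 0.0453 × 9.1417% + 0.4302 × 3.3520% = 9.4037%.

9.40%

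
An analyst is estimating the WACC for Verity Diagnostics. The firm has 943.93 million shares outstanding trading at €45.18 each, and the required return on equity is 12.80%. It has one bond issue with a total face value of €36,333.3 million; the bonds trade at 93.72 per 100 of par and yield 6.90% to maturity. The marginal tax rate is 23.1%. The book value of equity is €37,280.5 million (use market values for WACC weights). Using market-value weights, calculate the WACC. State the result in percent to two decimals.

9.47%

Market value of equity E = 45.18 × 943.93m = 42646.7574m. Market value of debt D = 36333.3m × 93.72/100 = 34051.56876m.
Total capital V = 42646.7574 + 34051.56876 = 76698.32616.
Equity: weight = 42646.7574/76698.32616 = 0.5560; cost = 12.8%.
Bonds outstanding: weight = 34051.56876/76698.32616 = 0.4440; after-tax cost = 6.9% × (1 − 23.1%) = 5.3061%.
WACC = 0.5560 × 12.8000% + 0.4440 × 5.3061% = 9.4730%.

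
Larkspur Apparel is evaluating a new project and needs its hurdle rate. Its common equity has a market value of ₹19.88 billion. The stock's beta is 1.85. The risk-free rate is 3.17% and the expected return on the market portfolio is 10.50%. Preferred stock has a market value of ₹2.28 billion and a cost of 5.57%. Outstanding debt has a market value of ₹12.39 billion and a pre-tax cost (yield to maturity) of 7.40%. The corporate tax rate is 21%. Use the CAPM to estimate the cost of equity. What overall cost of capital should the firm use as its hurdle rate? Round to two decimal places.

Market risk premium = 10.5% − 3.17% = 7.33%.
Cost of equity via CAPM: Re = 3.17% + 1.85 × 7.33% = 16.7305%.
Total capital V = 19.88 + 2.28 + 12.39 = 34.55.
Equity: weight = 19.88/34.55 = 0.5754; cost = 16.7305%.
Preferred: weight = 2.28/34.55 = 0.0660; cost = 5.57%.
Debt: weight = 12.39/34.55 = 0.3586; after-tax cost = 7.4% × (1 − 21%) = 5.8460%.
WACC = 0.5754 × 16.7305% + 0.0660 × 5.5700% + 0.3586 × 5.8460% = 12.0907%.

12.09%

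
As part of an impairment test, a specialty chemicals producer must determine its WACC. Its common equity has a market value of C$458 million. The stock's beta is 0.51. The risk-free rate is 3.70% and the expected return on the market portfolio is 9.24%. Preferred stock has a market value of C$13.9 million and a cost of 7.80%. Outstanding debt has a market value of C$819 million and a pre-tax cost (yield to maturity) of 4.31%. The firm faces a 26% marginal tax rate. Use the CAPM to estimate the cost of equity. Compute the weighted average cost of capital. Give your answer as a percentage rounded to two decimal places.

4.42%

Market risk premium = 9.24% − 3.7% = 5.54%.
Cost of equity via CAPM: Re = 3.7% + 0.51 × 5.54% = 6.5254%.
Total capital V = 458 + 13.9 + 819 = 1290.9.
Equity: weight = 458/1290.9 = 0.3548; cost = 6.5254%.
Preferred: weight = 13.9/1290.9 = 0.0108; cost = 7.8%.
Debt: weight = 819/1290.9 = 0.6344; after-tax cost = 4.31% × (1 − 26%) = 3.1894%.
WACC = 0.3548 × 6.5254% + 0.0108 × 7.8000% + 0.6344 × 3.1894% = 4.4226%.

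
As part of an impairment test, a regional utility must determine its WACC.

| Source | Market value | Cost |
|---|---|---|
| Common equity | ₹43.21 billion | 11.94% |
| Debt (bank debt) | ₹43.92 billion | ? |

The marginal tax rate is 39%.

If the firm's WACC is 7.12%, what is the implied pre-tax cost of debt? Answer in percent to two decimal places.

3.90%

Total capital V = 43.21 + 43.92 = 87.13.
Equity weight = 43.21/87.13 = 0.4959.
Bank debt weight = 43.92/87.13 = 0.5041.
Equity contribution = 0.4959 × 11.94% = 5.9214%.
Remaining for debt = 7.12% − 5.9214% = 1.1986%.
Rd × (1 − 39%) × 0.5041 = 1.1986%  ⇒  Rd = 3.8982%.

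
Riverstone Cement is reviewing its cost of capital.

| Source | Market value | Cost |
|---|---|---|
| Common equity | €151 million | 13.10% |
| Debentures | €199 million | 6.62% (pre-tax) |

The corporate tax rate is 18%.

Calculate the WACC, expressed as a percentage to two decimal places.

Total capital V = 151 + 199 = 350.
Equity: weight = 151/350 = 0.4314; cost = 13.1%.
Debentures: weight = 199/350 = 0.5686; after-tax cost = 6.62% × (1 − 18%) = 5.4284%.
WACC = 0.4314 × 13.1000% + 0.5686 × 5.4284% = 8.7381%.

8.74%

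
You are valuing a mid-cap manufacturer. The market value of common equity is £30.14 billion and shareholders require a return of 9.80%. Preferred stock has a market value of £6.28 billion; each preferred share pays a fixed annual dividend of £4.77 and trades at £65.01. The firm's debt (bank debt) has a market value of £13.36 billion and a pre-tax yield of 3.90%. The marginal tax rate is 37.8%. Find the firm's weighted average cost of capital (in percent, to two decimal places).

7.51%

Cost of preferred: Rp = 4.77 / 65.01 = 7.3373%.
Total capital V = 30.14 + 6.28 + 13.36 = 49.78.
Equity: weight = 30.14/49.78 = 0.6055; cost = 9.8%.
Preferred: weight = 6.28/49.78 = 0.1262; cost = 7.3373%.
Bank debt: weight = 13.36/49.78 = 0.2684; after-tax cost = 3.9% × (1 − 37.8%) = 2.4258%.
WACC = 0.6055 × 9.8000% + 0.1262 × 7.3373% + 0.2684 × 2.4258% = 7.5102%.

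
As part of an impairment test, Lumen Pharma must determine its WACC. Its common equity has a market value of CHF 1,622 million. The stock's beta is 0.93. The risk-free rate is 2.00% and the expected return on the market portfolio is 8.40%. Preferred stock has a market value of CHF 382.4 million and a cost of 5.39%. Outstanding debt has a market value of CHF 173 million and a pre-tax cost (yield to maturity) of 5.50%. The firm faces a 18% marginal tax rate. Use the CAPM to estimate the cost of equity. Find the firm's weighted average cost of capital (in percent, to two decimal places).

7.23%

Market risk premium = 8.4% − 2.0% = 6.4%.
Cost of equity via CAPM: Re = 2.0% + 0.93 × 6.4% = 7.9520%.
Total capital V = 1622 + 382.4 + 173 = 2177.4.
Equity: weight = 1622/2177.4 = 0.7449; cost = 7.952%.
Preferred: weight = 382.4/2177.4 = 0.1756; cost = 5.39%.
Debt: weight = 173/2177.4 = 0.0795; after-tax cost = 5.5% × (1 − 18%) = 4.5100%.
WACC = 0.7449 × 7.9520% + 0.1756 × 5.3900% + 0.0795 × 4.5100% = 7.2286%.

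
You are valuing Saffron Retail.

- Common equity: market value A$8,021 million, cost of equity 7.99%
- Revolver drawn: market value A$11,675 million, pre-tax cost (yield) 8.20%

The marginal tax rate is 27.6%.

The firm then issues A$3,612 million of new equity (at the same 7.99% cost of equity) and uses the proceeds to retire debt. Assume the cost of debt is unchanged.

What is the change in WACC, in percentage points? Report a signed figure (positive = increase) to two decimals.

+0.38 pp

Current WACC:
Total capital V = 8021 + 11675 = 19696.
Equity: weight = 8021/19696 = 0.4072; cost = 7.99%.
Revolver drawn: weight = 11675/19696 = 0.5928; after-tax cost = 8.2% × (1 − 27.6%) = 5.9368%.
WACC = 0.4072 × 7.9900% + 0.5928 × 5.9368% = 6.7729%.
After the change:
Total capital V = 11633 + 8063 = 19696.
Equity: weight = 11633/19696 = 0.5906; cost = 7.99%.
Revolver drawn: weight = 8063/19696 = 0.4094; after-tax cost = 8.2% × (1 − 27.6%) = 5.9368%.
WACC = 0.5906 × 7.9900% + 0.4094 × 5.9368% = 7.1495%.
Change in WACC = 7.1495% − 6.7729% = 0.3765 pp.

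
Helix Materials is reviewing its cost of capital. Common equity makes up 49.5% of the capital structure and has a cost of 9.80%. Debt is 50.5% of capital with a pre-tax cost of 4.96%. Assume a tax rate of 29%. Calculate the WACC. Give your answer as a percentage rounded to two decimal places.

6.63%

After-tax cost of debt = 4.96% × (1 − 29%) = 3.5216%.
WACC = 0.495 × 9.8000% + 0.505 × 3.5216% = 6.6294%.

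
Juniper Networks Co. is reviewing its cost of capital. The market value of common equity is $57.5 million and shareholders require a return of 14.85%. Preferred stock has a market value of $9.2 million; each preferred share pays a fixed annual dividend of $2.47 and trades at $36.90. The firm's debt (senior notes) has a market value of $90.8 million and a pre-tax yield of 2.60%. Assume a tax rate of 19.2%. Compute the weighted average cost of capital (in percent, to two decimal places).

7.02%

Cost of preferred: Rp = 2.47 / 36.9 = 6.6938%.
Total capital V = 57.5 + 9.2 + 90.8 = 157.5.
Equity: weight = 57.5/157.5 = 0.3651; cost = 14.85%.
Preferred: weight = 9.2/157.5 = 0.0584; cost = 6.6938%.
Senior notes: weight = 90.8/157.5 = 0.5765; after-tax cost = 2.6% × (1 − 19.2%) = 2.1008%.
WACC = 0.3651 × 14.8500% + 0.0584 × 6.6938% + 0.5765 × 2.1008% = 7.0236%.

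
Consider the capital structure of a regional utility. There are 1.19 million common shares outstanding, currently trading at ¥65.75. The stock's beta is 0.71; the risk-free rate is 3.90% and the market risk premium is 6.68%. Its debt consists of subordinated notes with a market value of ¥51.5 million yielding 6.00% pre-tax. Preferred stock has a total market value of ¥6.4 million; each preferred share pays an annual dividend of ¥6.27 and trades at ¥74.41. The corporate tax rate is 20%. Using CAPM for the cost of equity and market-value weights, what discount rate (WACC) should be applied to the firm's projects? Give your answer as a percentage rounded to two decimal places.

7.18%

Cost of equity via CAPM: Re = 3.9% + 0.71 × 6.68% = 8.6428%.
Cost of preferred: Rp = 6.27 / 74.41 = 8.4263%.
Market value of equity E = 65.75 × 1.19m = 78.2425m.
Total capital V = 78.2425 + 6.4 + 51.5 = 136.1425.
Equity: weight = 78.2425/136.1425 = 0.5747; cost = 8.6428%.
Preferred: weight = 6.4/136.1425 = 0.0470; cost = 8.4263%.
Subordinated notes: weight = 51.5/136.1425 = 0.3783; after-tax cost = 6% × (1 − 20%) = 4.8000%.
WACC = 0.5747 × 8.6428% + 0.0470 × 8.4263% + 0.3783 × 4.8000% = 7.1790%.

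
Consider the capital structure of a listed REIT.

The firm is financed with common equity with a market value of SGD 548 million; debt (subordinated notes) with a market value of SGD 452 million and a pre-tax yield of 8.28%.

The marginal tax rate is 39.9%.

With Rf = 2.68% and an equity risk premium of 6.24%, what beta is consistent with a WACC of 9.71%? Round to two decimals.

1.75

Total capital V = 548 + 452 = 1000.
Equity weight = 548/1000 = 0.5480.
Subordinated notes weight = 452/1000 = 0.4520.
Debt contribution = 0.4520 × 8.28% × (1 − 39.9%) = 2.2493%.
Required equity contribution = 9.71% − 2.2493% = 7.4607%  ⇒  Re = 13.6145%.
CAPM: 13.6145% = 2.68% + β × 6.24%  ⇒  β = 1.7523.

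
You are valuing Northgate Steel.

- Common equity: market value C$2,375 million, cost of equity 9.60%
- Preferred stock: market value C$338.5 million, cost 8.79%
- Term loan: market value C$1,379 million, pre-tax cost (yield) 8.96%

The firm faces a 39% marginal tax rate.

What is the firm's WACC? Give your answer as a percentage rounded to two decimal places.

Total capital V = 2375 + 338.5 + 1379 = 4092.5.
Equity: weight = 2375/4092.5 = 0.5803; cost = 9.6%.
Preferred: weight = 338.5/4092.5 = 0.0827; cost = 8.79%.
Term loan: weight = 1379/4092.5 = 0.3370; after-tax cost = 8.96% × (1 − 39%) = 5.4656%.
WACC = 0.5803 × 9.6000% + 0.0827 × 8.7900% + 0.3370 × 5.4656% = 8.1399%.

8.14%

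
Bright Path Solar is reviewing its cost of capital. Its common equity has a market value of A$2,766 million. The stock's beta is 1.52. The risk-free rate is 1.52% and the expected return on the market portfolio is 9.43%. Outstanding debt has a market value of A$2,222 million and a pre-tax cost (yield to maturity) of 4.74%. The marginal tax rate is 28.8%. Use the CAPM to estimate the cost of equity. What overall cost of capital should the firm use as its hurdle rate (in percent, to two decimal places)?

Market risk premium = 9.43% − 1.52% = 7.91%.
Cost of equity via CAPM: Re = 1.52% + 1.52 × 7.91% = 13.5432%.
Total capital V = 2766 + 2222 = 4988.
Equity: weight = 2766/4988 = 0.5545; cost = 13.5432%.
Debt: weight = 2222/4988 = 0.4455; after-tax cost = 4.74% × (1 − 28.8%) = 3.3749%.
WACC = 0.5545 × 13.5432% + 0.4455 × 3.3749% = 9.0135%.

9.01%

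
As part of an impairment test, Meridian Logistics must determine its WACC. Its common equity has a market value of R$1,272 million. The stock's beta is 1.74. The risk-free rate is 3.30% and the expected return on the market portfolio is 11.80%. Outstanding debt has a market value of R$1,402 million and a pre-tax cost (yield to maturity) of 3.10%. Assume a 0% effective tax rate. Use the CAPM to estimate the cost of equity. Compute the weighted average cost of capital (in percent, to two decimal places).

10.23%

Market risk premium = 11.8% − 3.3% = 8.5%.
Cost of equity via CAPM: Re = 3.3% + 1.74 × 8.5% = 18.0900%.
Total capital V = 1272 + 1402 = 2674.
Equity: weight = 1272/2674 = 0.4757; cost = 18.09%.
Debt: weight = 1402/2674 = 0.5243; after-tax cost = 3.1% × (1 − 0%) = 3.1000%.
WACC = 0.4757 × 18.0900% + 0.5243 × 3.1000% = 10.2306%.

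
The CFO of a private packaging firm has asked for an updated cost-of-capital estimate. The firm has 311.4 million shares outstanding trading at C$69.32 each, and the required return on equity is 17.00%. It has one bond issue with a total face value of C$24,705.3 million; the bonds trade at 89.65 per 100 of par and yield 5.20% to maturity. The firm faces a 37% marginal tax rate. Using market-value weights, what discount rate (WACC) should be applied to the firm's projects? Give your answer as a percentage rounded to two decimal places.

Market value of equity E = 69.32 × 311.4m = 21586.248m. Market value of debt D = 24705.3m × 89.65/100 = 22148.30145m.
Total capital V = 21586.248 + 22148.30145 = 43734.54945.
Equity: weight = 21586.248/43734.54945 = 0.4936; cost = 17%.
Bonds outstanding: weight = 22148.30145/43734.54945 = 0.5064; after-tax cost = 5.2% × (1 − 37%) = 3.2760%.
WACC = 0.4936 × 17.0000% + 0.5064 × 3.2760% = 10.0498%.

10.05%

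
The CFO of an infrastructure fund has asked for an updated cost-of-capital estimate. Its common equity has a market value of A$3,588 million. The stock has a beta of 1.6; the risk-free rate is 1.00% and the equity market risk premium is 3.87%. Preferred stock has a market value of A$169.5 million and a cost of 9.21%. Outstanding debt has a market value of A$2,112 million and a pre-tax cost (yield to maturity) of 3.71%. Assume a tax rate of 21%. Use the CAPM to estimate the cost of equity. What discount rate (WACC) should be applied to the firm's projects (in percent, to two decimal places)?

Cost of equity via CAPM: Re = 1.0% + 1.6 × 3.87% = 7.1920%.
Total capital V = 3588 + 169.5 + 2112 = 5869.5.
Equity: weight = 3588/5869.5 = 0.6113; cost = 7.192%.
Preferred: weight = 169.5/5869.5 = 0.0289; cost = 9.21%.
Debt: weight = 2112/5869.5 = 0.3598; after-tax cost = 3.71% × (1 − 21%) = 2.9309%.
WACC = 0.6113 × 7.1920% + 0.0289 × 9.2100% + 0.3598 × 2.9309% = 5.7170%.

5.72%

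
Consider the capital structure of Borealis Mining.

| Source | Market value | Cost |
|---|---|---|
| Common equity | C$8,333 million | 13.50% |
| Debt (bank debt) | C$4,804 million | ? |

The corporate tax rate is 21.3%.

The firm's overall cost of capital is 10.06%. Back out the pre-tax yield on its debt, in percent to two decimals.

Total capital V = 8333 + 4804 = 13137.
Equity weight = 8333/13137 = 0.6343.
Bank debt weight = 4804/13137 = 0.3657.
Equity contribution = 0.6343 × 13.5% = 8.5633%.
Remaining for debt = 10.06% − 8.5633% = 1.4967%.
Rd × (1 − 21.3%) × 0.3657 = 1.4967%  ⇒  Rd = 5.2007%.

5.20%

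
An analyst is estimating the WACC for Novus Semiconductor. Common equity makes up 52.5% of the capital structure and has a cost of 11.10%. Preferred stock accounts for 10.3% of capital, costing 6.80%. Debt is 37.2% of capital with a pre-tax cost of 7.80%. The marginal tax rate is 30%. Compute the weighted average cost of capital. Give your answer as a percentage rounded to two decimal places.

8.56%

After-tax cost of debt = 7.8% × (1 − 30%) = 5.4600%.
WACC = 0.525 × 11.1000% + 0.103 × 6.8000% + 0.372 × 5.4600% = 8.5590%.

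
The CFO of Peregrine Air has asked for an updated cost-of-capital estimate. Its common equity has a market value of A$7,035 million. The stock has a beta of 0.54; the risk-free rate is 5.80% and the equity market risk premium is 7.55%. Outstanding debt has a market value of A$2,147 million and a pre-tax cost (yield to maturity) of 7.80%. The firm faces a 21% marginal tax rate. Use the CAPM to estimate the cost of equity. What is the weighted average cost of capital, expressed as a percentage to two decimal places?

9.01%

Cost of equity via CAPM: Re = 5.8% + 0.54 × 7.55% = 9.8770%.
Total capital V = 7035 + 2147 = 9182.
Equity: weight = 7035/9182 = 0.7662; cost = 9.877%.
Debt: weight = 2147/9182 = 0.2338; after-tax cost = 7.8% × (1 − 21%) = 6.1620%.
WACC = 0.7662 × 9.8770% + 0.2338 × 6.1620% = 9.0083%.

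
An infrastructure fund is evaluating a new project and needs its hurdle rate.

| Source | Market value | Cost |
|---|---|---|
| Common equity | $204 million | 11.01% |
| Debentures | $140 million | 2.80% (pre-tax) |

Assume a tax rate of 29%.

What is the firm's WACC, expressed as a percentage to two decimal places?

7.34%

Total capital V = 204 + 140 = 344.
Equity: weight = 204/344 = 0.5930; cost = 11.01%.
Debentures: weight = 140/344 = 0.4070; after-tax cost = 2.8% × (1 − 29%) = 1.9880%.
WACC = 0.5930 × 11.0100% + 0.4070 × 1.9880% = 7.3383%.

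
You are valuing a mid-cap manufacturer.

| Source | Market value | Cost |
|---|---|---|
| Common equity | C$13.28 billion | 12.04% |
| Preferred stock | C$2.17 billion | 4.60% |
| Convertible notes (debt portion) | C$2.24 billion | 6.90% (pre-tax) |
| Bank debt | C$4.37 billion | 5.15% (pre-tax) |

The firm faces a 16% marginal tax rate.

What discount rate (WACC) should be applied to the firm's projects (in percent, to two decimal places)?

9.15%

Total capital V = 13.28 + 2.17 + 2.24 + 4.37 = 22.06.
Equity: weight = 13.28/22.06 = 0.6020; cost = 12.04%.
Preferred: weight = 2.17/22.06 = 0.0984; cost = 4.6%.
Convertible notes (debt portion): weight = 2.24/22.06 = 0.1015; after-tax cost = 6.9% × (1 − 16%) = 5.7960%.
Bank debt: weight = 4.37/22.06 = 0.1981; after-tax cost = 5.15% × (1 − 16%) = 4.3260%.
WACC = 0.6020 × 12.0400% + 0.0984 × 4.6000% + 0.1015 × 5.7960% + 0.1981 × 4.3260% = 9.1460%.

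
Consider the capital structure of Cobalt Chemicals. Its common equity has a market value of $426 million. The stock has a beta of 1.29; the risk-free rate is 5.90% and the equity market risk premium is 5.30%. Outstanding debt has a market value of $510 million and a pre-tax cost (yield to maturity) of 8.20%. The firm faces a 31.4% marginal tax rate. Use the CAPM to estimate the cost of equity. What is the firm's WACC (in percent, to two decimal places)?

Cost of equity via CAPM: Re = 5.9% + 1.29 × 5.3% = 12.7370%.
Total capital V = 426 + 510 = 936.
Equity: weight = 426/936 = 0.4551; cost = 12.737%.
Debt: weight = 510/936 = 0.5449; after-tax cost = 8.2% × (1 − 31.4%) = 5.6252%.
WACC = 0.4551 × 12.7370% + 0.5449 × 5.6252% = 8.8620%.

8.86%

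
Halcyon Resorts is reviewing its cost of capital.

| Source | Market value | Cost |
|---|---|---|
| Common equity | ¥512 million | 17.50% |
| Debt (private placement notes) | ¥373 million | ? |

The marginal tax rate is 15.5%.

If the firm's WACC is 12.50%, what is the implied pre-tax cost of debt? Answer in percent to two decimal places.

Total capital V = 512 + 373 = 885.
Equity weight = 512/885 = 0.5785.
Private placement notes weight = 373/885 = 0.4215.
Equity contribution = 0.5785 × 17.5% = 10.1243%.
Remaining for debt = 12.5% − 10.1243% = 2.3757%.
Rd × (1 − 15.5%) × 0.4215 = 2.3757%  ⇒  Rd = 6.6707%.

6.67%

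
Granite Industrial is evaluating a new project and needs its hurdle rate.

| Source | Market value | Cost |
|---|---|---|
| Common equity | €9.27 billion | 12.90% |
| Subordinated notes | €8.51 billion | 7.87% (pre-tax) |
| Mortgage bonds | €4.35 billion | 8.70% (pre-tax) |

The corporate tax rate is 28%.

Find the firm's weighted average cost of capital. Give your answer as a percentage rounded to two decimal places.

Total capital V = 9.27 + 8.51 + 4.35 = 22.13.
Equity: weight = 9.27/22.13 = 0.4189; cost = 12.9%.
Subordinated notes: weight = 8.51/22.13 = 0.3845; after-tax cost = 7.87% × (1 − 28%) = 5.6664%.
Mortgage bonds: weight = 4.35/22.13 = 0.1966; after-tax cost = 8.7% × (1 − 28%) = 6.2640%.
WACC = 0.4189 × 12.9000% + 0.3845 × 5.6664% + 0.1966 × 6.2640% = 8.8139%.

8.81%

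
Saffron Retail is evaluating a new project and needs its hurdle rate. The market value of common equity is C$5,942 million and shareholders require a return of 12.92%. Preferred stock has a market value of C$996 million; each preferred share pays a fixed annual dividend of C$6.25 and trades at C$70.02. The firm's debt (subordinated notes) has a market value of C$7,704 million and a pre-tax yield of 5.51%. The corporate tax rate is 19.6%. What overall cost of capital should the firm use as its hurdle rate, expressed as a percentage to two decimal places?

8.18%

Cost of preferred: Rp = 6.25 / 70.02 = 8.9260%.
Total capital V = 5942 + 996 + 7704 = 14642.
Equity: weight = 5942/14642 = 0.4058; cost = 12.92%.
Preferred: weight = 996/14642 = 0.0680; cost = 8.926%.
Subordinated notes: weight = 7704/14642 = 0.5262; after-tax cost = 5.51% × (1 − 19.6%) = 4.4300%.
WACC = 0.4058 × 12.9200% + 0.0680 × 8.9260% + 0.5262 × 4.4300% = 8.1813%.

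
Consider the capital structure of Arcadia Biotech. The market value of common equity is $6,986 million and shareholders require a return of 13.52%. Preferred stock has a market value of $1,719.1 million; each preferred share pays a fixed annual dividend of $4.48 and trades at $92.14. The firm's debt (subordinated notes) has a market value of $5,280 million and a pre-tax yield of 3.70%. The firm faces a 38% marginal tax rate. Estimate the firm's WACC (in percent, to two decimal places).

8.22%

Cost of preferred: Rp = 4.48 / 92.14 = 4.8622%.
Total capital V = 6986 + 1719.1 + 5280 = 13985.1.
Equity: weight = 6986/13985.1 = 0.4995; cost = 13.52%.
Preferred: weight = 1719.1/13985.1 = 0.1229; cost = 4.8622%.
Subordinated notes: weight = 5280/13985.1 = 0.3775; after-tax cost = 3.7% × (1 − 38%) = 2.2940%.
WACC = 0.4995 × 13.5200% + 0.1229 × 4.8622% + 0.3775 × 2.2940% = 8.2174%.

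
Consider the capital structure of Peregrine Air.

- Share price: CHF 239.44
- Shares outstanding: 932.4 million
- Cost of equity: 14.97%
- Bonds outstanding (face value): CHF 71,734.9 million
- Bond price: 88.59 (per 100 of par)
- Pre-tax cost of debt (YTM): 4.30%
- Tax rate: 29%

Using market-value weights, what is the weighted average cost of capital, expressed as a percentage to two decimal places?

12.33%

Market value of equity E = 239.44 × 932.4m = 223253.856m. Market value of debt D = 71734.9m × 88.59/100 = 63549.94791m.
Total capital V = 223253.856 + 63549.94791 = 286803.80391.
Equity: weight = 223253.856/286803.80391 = 0.7784; cost = 14.97%.
Bonds outstanding: weight = 63549.94791/286803.80391 = 0.2216; after-tax cost = 4.3% × (1 − 29%) = 3.0530%.
WACC = 0.7784 × 14.9700% + 0.2216 × 3.0530% = 12.3294%.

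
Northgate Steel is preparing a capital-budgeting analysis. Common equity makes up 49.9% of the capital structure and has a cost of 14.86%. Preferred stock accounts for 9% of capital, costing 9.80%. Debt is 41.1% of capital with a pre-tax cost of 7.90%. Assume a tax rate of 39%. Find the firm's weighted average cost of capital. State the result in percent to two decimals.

After-tax cost of debt = 7.9% × (1 − 39%) = 4.8190%.
WACC = 0.499 × 14.8600% + 0.090 × 9.8000% + 0.411 × 4.8190% = 10.2777%.

10.28%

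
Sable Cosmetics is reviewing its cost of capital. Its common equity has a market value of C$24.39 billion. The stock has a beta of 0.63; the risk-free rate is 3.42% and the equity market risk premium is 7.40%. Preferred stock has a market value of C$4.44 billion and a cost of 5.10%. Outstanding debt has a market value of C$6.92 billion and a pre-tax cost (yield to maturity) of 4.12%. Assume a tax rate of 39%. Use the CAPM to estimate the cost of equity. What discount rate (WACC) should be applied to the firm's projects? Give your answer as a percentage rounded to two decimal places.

6.63%

Cost of equity via CAPM: Re = 3.42% + 0.63 × 7.4% = 8.0820%.
Total capital V = 24.39 + 4.44 + 6.92 = 35.75.
Equity: weight = 24.39/35.75 = 0.6822; cost = 8.082%.
Preferred: weight = 4.44/35.75 = 0.1242; cost = 5.1%.
Debt: weight = 6.92/35.75 = 0.1936; after-tax cost = 4.12% × (1 − 39%) = 2.5132%.
WACC = 0.6822 × 8.0820% + 0.1242 × 5.1000% + 0.1936 × 2.5132% = 6.6337%.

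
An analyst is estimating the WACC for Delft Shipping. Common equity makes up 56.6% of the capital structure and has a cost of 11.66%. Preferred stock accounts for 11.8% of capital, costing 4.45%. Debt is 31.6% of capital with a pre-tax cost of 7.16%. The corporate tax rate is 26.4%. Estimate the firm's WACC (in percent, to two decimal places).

After-tax cost of debt = 7.16% × (1 − 26.4%) = 5.2698%.
WACC = 0.566 × 11.6600% + 0.118 × 4.4500% + 0.316 × 5.2698% = 8.7899%.

8.79%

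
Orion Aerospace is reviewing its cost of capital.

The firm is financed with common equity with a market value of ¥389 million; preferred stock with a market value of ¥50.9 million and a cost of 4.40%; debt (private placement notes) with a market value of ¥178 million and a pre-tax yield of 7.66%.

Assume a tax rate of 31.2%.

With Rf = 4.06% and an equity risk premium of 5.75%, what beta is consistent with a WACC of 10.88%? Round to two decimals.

Total capital V = 389 + 50.9 + 178 = 617.9.
Equity weight = 389/617.9 = 0.6296.
Preferred weight = 50.9/617.9 = 0.0824.
Private placement notes weight = 178/617.9 = 0.2881.
Debt contribution = 0.2881 × 7.66% × (1 − 31.2%) = 1.5182%.
Preferred contribution = 0.0824 × 4.4% = 0.3625%.
Required equity contribution = 10.88% − 1.8806% = 8.9994%  ⇒  Re = 14.2949%.
CAPM: 14.2949% = 4.06% + β × 5.75%  ⇒  β = 1.7800.

1.78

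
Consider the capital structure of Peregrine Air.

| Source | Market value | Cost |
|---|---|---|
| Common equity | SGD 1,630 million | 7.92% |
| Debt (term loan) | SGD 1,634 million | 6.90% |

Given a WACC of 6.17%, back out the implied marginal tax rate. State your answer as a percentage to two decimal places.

Total capital V = 1630 + 1634 = 3264.
Equity weight = 1630/3264 = 0.4994.
Term loan weight = 1634/3264 = 0.5006.
Equity contribution = 0.4994 × 7.92% = 3.9551%.
Debt contribution must be 6.17% − 3.9551% = 2.2149%.
0.5006 × 6.9% × (1 − T) = 2.2149%  ⇒  (1 − T) = 0.6412.
T = 35.8799%.

35.88%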